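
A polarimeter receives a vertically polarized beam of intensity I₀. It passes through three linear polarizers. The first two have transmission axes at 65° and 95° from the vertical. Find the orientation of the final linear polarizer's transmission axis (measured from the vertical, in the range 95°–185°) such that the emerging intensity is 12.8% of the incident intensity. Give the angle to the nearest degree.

By Malus's law, I₁ = I₀ cos²(65° − 0°) = I₀ cos²(65°) = 0.1786 I₀.
I₂ = I₁ cos²(95° − 65°) = 0.1786 I₀ · cos²(30°) = 0.134 I₀.
Need I₃/I₀ = 0.128, so cos²(θ − 95°) = 0.128 / 0.134 = 0.9555.
θ − 95° = arccos(√0.9555) = 12.2°, giving θ ≈ 95 + 12.2 = 107.2°.

θ ≈ 107°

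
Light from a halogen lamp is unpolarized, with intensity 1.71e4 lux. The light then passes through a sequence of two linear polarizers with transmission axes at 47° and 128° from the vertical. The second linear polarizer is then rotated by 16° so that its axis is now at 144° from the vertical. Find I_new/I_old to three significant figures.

I_new/I_old ≈ 0.607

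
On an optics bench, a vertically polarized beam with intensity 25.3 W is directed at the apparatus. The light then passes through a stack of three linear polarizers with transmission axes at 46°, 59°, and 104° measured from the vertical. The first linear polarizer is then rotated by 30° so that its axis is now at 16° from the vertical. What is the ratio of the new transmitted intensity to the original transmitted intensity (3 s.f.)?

I_new/I_old ≈ 1.08

Before rotation:
I₁ = I₀ cos²(46° − 0°) = I₀ cos²(46°) = 0.4826 I₀.
I₂ = I₁ cos²(59° − 46°) = 0.4826 I₀ · cos²(13°) = 0.4581 I₀.
I₃ = I₂ cos²(104° − 59°) = 0.4581 I₀ · cos²(45°) = 0.2291 I₀.
After rotation:
I₁ = I₀ cos²(16° − 0°) = I₀ cos²(16°) = 0.924 I₀.
I₂ = I₁ cos²(59° − 16°) = 0.924 I₀ · cos²(43°) = 0.4942 I₀.
I₃ = I₂ cos²(104° − 59°) = 0.4942 I₀ · cos²(45°) = 0.2471 I₀.
Ratio = 0.2471 / 0.2291 = 1.079.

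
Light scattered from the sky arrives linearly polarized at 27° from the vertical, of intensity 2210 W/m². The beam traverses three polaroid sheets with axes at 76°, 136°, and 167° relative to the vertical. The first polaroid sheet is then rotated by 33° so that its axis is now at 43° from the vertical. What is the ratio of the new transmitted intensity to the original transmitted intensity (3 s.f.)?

I_new/I_old ≈ 0.0235

Before rotation:
By Malus's law, I₁ = I₀ cos²(76° − 27°) = I₀ cos²(49°) = 0.4304 I₀.
I₂ = I₁ cos²(136° − 76°) = 0.4304 I₀ · cos²(60°) = 0.1076 I₀.
I₃ = I₂ cos²(167° − 136°) = 0.1076 I₀ · cos²(31°) = 0.07906 I₀.
After rotation:
I₁ = I₀ cos²(43° − 27°) = I₀ cos²(16°) = 0.924 I₀.
Angle between axes 1 and 2: 87°. I₂ = 0.924 I₀ · cos²(87°) = 0.002531 I₀.
I₃ = I₂ cos²(167° − 136°) = 0.002531 I₀ · cos²(31°) = 0.00186 I₀.
Ratio = 0.00186 / 0.07906 = 0.02352.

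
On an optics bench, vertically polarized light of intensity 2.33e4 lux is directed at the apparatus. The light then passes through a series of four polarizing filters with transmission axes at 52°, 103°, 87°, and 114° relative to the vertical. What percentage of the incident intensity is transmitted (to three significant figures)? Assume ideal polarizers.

≈ 11.0%

By Malus's law, I₁ = 2.33e4 lux · cos²(52°) = 8832 lux.
I₂ = I₁ · cos²(51°) = 8832 · 0.396 = 3498 lux.
I₃ = I₂ · cos²(16°) = 3498 · 0.924 = 3232 lux.
I₄ = I₃ · cos²(27°) = 3232 · 0.7939 = 2566 lux.
That is 11.01% of the incident intensity.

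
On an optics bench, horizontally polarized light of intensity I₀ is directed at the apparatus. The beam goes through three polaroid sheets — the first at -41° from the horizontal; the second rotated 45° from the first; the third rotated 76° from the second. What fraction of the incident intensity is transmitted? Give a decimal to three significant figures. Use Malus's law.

By Malus's law, I₁ = I₀ cos²(-41° − 0°) = I₀ cos²(41°) = 0.5696 I₀.
I₂ = I₁ cos²(45°) = 0.5696 · 0.5 I₀ = 0.2848 I₀.
I₃ = I₂ cos²(76°) = 0.2848 · 0.05853 I₀ = 0.01667 I₀.
Transmitted fraction = 0.01667.

≈ 0.0167 I₀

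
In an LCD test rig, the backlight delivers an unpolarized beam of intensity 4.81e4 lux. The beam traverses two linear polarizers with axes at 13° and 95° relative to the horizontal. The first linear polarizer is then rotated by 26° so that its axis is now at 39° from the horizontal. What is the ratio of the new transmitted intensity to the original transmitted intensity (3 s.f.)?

I_new/I_old ≈ 16.1

Before rotation:
Unpolarized light through the first polarizer → I₁ = ½ I₀, now polarized at 13°.
I₂ = I₁ cos²(95° − 13°) = 0.5 I₀ · cos²(82°) = 0.009685 I₀.
After rotation:
Unpolarized light through the first polarizer → I₁ = ½ I₀, now polarized at 39°.
I₂ = I₁ cos²(95° − 39°) = 0.5 I₀ · cos²(56°) = 0.1563 I₀.
Ratio = 0.1563 / 0.009685 = 16.14.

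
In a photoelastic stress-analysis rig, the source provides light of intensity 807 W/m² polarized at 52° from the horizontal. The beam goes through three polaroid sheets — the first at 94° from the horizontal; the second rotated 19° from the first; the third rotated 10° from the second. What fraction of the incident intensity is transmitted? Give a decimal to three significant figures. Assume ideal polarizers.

I₁ = 807 W/m² · cos²(42°) = 445.7 W/m².
I₂ = I₁ · cos²(19°) = 445.7 · 0.894 = 398.4 W/m².
I₃ = I₂ · cos²(10°) = 398.4 · 0.9698 = 386.4 W/m².
Transmitted fraction = 0.4788.

I/I₀ ≈ 0.479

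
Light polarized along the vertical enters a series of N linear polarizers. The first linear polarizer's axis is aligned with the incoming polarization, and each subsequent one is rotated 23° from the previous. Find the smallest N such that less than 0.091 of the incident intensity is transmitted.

First polarizer is aligned with the polarization: full transmission.
Each further stage multiplies by cos²(23°) = 0.8473.
After N polarizers: T = 0.8473^(N−1). Require T < 0.091 ⇒ N−1 > ln(0.091)/ln(0.8473) = 14.47, so N−1 ≥ 15 and N = 16.
Check: N=16 gives T = 0.08333 < 0.091; N=15 gives T = 0.09834.

N = 16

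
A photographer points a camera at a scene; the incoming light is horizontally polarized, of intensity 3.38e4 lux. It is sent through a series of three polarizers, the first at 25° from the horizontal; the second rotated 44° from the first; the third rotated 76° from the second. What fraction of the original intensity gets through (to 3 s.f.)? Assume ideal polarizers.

I/I₀ ≈ 0.0249

I₁ = 3.38e4 lux · cos²(25°) = 2.776e+04 lux.
I₂ = I₁ · cos²(44°) = 2.776e+04 · 0.5174 = 1.437e+04 lux.
I₃ = I₂ · cos²(76°) = 1.437e+04 · 0.05853 = 840.8 lux.
Transmitted fraction = 0.02488.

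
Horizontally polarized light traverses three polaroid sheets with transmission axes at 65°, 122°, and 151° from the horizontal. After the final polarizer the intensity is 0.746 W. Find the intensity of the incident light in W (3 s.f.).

I₀ ≈ 18.4 W

I₁ = I₀ cos²(65° − 0°) = I₀ cos²(65°) = 0.1786 I₀.
I₂ = I₁ cos²(122° − 65°) = 0.1786 I₀ · cos²(57°) = 0.05298 I₀.
I₃ = I₂ cos²(151° − 122°) = 0.05298 I₀ · cos²(29°) = 0.04053 I₀.
So 0.746 W = 0.04053 I₀, giving I₀ = 0.746/0.04053 = 18.41 W.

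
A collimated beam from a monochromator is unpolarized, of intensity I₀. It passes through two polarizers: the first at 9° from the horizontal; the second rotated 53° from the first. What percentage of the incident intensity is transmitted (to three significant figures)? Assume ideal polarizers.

≈ 18.1%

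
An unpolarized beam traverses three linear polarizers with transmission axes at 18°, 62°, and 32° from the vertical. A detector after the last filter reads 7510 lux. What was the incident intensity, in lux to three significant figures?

Unpolarized light through the first polarizer → I₁ = ½ I₀, now polarized at 18°.
I₂ = I₁ cos²(62° − 18°) = 0.5 I₀ · cos²(44°) = 0.2587 I₀.
I₃ = I₂ cos²(32° − 62°) = 0.2587 I₀ · cos²(30°) = 0.194 I₀.
So 7510 lux = 0.194 I₀, giving I₀ = 7510/0.194 = 3.87e+04 lux.

I₀ ≈ 3.87e4 lux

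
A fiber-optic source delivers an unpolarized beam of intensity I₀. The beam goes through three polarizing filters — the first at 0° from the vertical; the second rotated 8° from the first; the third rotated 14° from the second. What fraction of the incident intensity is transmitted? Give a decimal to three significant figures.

Unpolarized light through the first polarizer → I₁ = ½ I₀, now polarized at 0°.
I₂ = I₁ cos²(8°) = 0.5 · 0.9806 I₀ = 0.4903 I₀.
I₃ = I₂ cos²(14°) = 0.4903 · 0.9415 I₀ = 0.4616 I₀.
Transmitted fraction = 0.4616.

≈ 0.462 I₀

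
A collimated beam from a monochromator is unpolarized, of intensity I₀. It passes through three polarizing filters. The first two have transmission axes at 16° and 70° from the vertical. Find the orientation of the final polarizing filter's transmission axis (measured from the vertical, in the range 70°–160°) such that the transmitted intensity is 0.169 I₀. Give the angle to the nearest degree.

θ ≈ 78°

Unpolarized light through the first polarizer → I₁ = ½ I₀, now polarized at 16°.
I₂ = I₁ cos²(70° − 16°) = 0.5 I₀ · cos²(54°) = 0.1727 I₀.
Need I₃/I₀ = 0.169, so cos²(θ − 70°) = 0.169 / 0.1727 = 0.9783.
θ − 70° = arccos(√0.9783) = 8.5°, giving θ ≈ 70 + 8.5 = 78.5°.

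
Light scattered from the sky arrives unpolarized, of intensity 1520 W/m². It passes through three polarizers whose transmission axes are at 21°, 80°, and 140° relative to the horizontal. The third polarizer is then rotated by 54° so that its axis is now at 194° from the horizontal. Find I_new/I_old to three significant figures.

I_new/I_old ≈ 0.662

Before rotation:
Unpolarized light through the first polarizer → I₁ = ½ I₀, now polarized at 21°.
I₂ = I₁ cos²(80° − 21°) = 0.5 I₀ · cos²(59°) = 0.1326 I₀.
I₃ = I₂ cos²(140° − 80°) = 0.1326 I₀ · cos²(60°) = 0.03316 I₀.
After rotation:
Unpolarized light through the first polarizer → I₁ = ½ I₀, now polarized at 21°.
I₂ = I₁ cos²(80° − 21°) = 0.5 I₀ · cos²(59°) = 0.1326 I₀.
Angle between axes 2 and 3: 66°. I₃ = 0.1326 I₀ · cos²(66°) = 0.02194 I₀.
Ratio = 0.02194 / 0.03316 = 0.6617.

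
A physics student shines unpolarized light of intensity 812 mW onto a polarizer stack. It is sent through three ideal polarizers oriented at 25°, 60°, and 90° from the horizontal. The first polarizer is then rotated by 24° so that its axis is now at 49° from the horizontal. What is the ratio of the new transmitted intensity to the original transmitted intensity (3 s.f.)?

Before rotation:
Unpolarized light through the first polarizer → I₁ = ½ I₀, now polarized at 25°.
I₂ = I₁ cos²(60° − 25°) = 0.5 I₀ · cos²(35°) = 0.3355 I₀.
I₃ = I₂ cos²(90° − 60°) = 0.3355 I₀ · cos²(30°) = 0.2516 I₀.
After rotation:
Unpolarized light through the first polarizer → I₁ = ½ I₀, now polarized at 49°.
I₂ = I₁ cos²(60° − 49°) = 0.5 I₀ · cos²(11°) = 0.4818 I₀.
I₃ = I₂ cos²(90° − 60°) = 0.4818 I₀ · cos²(30°) = 0.3613 I₀.
Ratio = 0.3613 / 0.2516 = 1.436.

I_new/I_old ≈ 1.44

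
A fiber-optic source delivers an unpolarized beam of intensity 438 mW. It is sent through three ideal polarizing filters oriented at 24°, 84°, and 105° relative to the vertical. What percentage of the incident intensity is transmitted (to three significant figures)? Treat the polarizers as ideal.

Unpolarized light through the first polarizer → I₁ = 438 mW/2 = 219 mW, polarized at 24°.
I₂ = I₁ · cos²(60°) = 219 · 0.25 = 54.75 mW.
I₃ = I₂ · cos²(21°) = 54.75 · 0.8716 = 47.72 mW.
That is 10.89% of the incident intensity.

≈ 10.9%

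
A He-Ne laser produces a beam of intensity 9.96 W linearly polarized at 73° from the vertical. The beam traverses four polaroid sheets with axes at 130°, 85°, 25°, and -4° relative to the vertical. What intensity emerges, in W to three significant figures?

I₁ = 9.96 W · cos²(57°) = 2.954 W.
I₂ = I₁ · cos²(45°) = 2.954 · 0.5 = 1.477 W.
I₃ = I₂ · cos²(60°) = 1.477 · 0.25 = 0.3693 W.
I₄ = I₃ · cos²(29°) = 0.3693 · 0.765 = 0.2825 W.

I ≈ 0.283 W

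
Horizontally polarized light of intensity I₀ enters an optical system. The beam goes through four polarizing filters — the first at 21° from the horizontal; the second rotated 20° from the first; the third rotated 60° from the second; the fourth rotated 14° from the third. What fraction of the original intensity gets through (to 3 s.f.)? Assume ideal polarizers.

I₁ = I₀ cos²(21° − 0°) = I₀ cos²(21°) = 0.8716 I₀.
I₂ = I₁ cos²(20°) = 0.8716 · 0.883 I₀ = 0.7696 I₀.
I₃ = I₂ cos²(60°) = 0.7696 · 0.25 I₀ = 0.1924 I₀.
I₄ = I₃ cos²(14°) = 0.1924 · 0.9415 I₀ = 0.1811 I₀.
Transmitted fraction = 0.1811.

≈ 0.181 I₀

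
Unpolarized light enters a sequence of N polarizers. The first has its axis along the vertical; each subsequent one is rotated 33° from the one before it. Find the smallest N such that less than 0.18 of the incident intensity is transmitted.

N = 4

First polarizer halves the unpolarized light: factor 1/2.
Each further stage multiplies by cos²(33°) = 0.7034.
After N polarizers: T = 0.5·0.7034^(N−1). Require T < 0.18 ⇒ N−1 > ln(0.18/0.5)/ln(0.7034) = 2.90, so N−1 ≥ 3 and N = 4.
Check: N=4 gives T = 0.174 < 0.18; N=3 gives T = 0.2474.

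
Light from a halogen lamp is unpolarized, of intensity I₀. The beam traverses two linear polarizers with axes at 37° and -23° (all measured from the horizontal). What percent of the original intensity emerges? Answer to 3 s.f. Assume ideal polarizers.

≈ 12.5%

Unpolarized light through the first polarizer → I₁ = ½ I₀, now polarized at 37°.
I₂ = I₁ cos²(-23° − 37°) = 0.5 I₀ · cos²(60°) = 0.125 I₀.
That is 12.5% of the incident intensity.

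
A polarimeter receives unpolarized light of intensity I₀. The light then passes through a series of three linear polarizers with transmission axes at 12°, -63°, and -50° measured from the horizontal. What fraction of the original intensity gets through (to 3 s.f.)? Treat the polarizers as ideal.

Unpolarized light through the first polarizer → I₁ = ½ I₀, now polarized at 12°.
I₂ = I₁ cos²(-63° − 12°) = 0.5 I₀ · cos²(75°) = 0.03349 I₀.
I₃ = I₂ cos²(-50° + 63°) = 0.03349 I₀ · cos²(13°) = 0.0318 I₀.
Transmitted fraction = 0.0318.

≈ 0.0318 I₀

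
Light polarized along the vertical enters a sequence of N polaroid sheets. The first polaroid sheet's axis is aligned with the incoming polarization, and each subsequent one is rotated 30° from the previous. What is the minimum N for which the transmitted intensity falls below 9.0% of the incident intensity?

N = 10

First polarizer is aligned with the polarization: full transmission.
Each further stage multiplies by cos²(30°) = 0.75.
After N polarizers: T = 0.75^(N−1). Require T < 0.090 ⇒ N−1 > ln(0.090)/ln(0.75) = 8.37, so N−1 ≥ 9 and N = 10.
Check: N=10 gives T = 0.07508 < 0.090; N=9 gives T = 0.1001.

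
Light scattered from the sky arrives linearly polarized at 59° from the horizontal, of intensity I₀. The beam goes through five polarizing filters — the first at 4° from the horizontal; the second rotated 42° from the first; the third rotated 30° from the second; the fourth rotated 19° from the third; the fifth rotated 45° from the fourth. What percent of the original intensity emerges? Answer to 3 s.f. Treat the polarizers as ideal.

≈ 6.09%

I₁ = I₀ cos²(4° − 59°) = I₀ cos²(55°) = 0.329 I₀.
I₂ = I₁ cos²(42°) = 0.329 · 0.5523 I₀ = 0.1817 I₀.
I₃ = I₂ cos²(30°) = 0.1817 · 0.75 I₀ = 0.1363 I₀.
I₄ = I₃ cos²(19°) = 0.1363 · 0.894 I₀ = 0.1218 I₀.
I₅ = I₄ cos²(45°) = 0.1218 · 0.5 I₀ = 0.06091 I₀.
That is 6.091% of the incident intensity.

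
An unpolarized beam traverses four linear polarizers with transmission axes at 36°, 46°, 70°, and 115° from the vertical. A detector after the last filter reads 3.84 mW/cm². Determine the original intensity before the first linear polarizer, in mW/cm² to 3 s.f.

I₀ ≈ 19.0 mW/cm²

Unpolarized light through the first polarizer → I₁ = ½ I₀, now polarized at 36°.
I₂ = I₁ cos²(46° − 36°) = 0.5 I₀ · cos²(10°) = 0.4849 I₀.
I₃ = I₂ cos²(70° − 46°) = 0.4849 I₀ · cos²(24°) = 0.4047 I₀.
I₄ = I₃ cos²(115° − 70°) = 0.4047 I₀ · cos²(45°) = 0.2024 I₀.
So 3.84 mW/cm² = 0.2024 I₀, giving I₀ = 3.84/0.2024 = 18.98 mW/cm².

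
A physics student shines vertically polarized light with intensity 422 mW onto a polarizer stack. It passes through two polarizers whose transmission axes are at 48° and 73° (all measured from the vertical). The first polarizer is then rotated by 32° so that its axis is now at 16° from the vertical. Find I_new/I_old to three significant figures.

I_new/I_old ≈ 0.745

Before rotation:
I₁ = I₀ cos²(48° − 0°) = I₀ cos²(48°) = 0.4477 I₀.
I₂ = I₁ cos²(73° − 48°) = 0.4477 I₀ · cos²(25°) = 0.3678 I₀.
After rotation:
I₁ = I₀ cos²(16° − 0°) = I₀ cos²(16°) = 0.924 I₀.
I₂ = I₁ cos²(73° − 16°) = 0.924 I₀ · cos²(57°) = 0.2741 I₀.
Ratio = 0.2741 / 0.3678 = 0.7453.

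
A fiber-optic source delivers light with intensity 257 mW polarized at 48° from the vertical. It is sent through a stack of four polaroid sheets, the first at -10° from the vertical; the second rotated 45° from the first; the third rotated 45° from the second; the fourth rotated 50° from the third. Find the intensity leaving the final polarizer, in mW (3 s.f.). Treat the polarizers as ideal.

I ≈ 7.45 mW

By Malus's law, I₁ = 257 mW · cos²(58°) = 72.17 mW.
I₂ = I₁ · cos²(45°) = 72.17 · 0.5 = 36.08 mW.
I₃ = I₂ · cos²(45°) = 36.08 · 0.5 = 18.04 mW.
I₄ = I₃ · cos²(50°) = 18.04 · 0.4132 = 7.455 mW.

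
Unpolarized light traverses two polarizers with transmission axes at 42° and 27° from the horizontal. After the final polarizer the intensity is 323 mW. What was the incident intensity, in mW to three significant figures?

Unpolarized light through the first polarizer → I₁ = ½ I₀, now polarized at 42°.
I₂ = I₁ cos²(27° − 42°) = 0.5 I₀ · cos²(15°) = 0.4665 I₀.
So 323 mW = 0.4665 I₀, giving I₀ = 323/0.4665 = 692.4 mW.

I₀ ≈ 692 mW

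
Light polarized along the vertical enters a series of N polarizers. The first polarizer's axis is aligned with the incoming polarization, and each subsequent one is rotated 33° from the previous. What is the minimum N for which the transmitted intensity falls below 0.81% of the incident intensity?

First polarizer is aligned with the polarization: full transmission.
Each further stage multiplies by cos²(33°) = 0.7034.
After N polarizers: T = 0.7034^(N−1). Require T < 0.0081 ⇒ N−1 > ln(0.0081)/ln(0.7034) = 13.69, so N−1 ≥ 14 and N = 15.
Check: N=15 gives T = 0.007254 < 0.0081; N=14 gives T = 0.01031.

N = 15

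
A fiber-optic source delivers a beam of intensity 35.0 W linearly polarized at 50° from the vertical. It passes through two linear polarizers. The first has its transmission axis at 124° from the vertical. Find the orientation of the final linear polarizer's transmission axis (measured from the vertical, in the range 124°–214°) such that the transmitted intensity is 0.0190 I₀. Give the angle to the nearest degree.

By Malus's law, I₁ = I₀ cos²(124° − 50°) = I₀ cos²(74°) = 0.07598 I₀.
Need I₂/I₀ = 0.019, so cos²(θ − 124°) = 0.019 / 0.07598 = 0.2501.
θ − 124° = arccos(√0.2501) = 60.0°, giving θ ≈ 124 + 60.0 = 184.0°.

θ ≈ 184°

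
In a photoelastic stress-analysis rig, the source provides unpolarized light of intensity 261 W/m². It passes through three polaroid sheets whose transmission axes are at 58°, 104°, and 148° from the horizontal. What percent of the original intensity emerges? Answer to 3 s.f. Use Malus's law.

Unpolarized light through the first polarizer → I₁ = 261 W/m²/2 = 130.5 W/m², polarized at 58°.
I₂ = I₁ · cos²(46°) = 130.5 · 0.4826 = 62.97 W/m².
I₃ = I₂ · cos²(44°) = 62.97 · 0.5174 = 32.59 W/m².
That is 12.48% of the incident intensity.

≈ 12.5%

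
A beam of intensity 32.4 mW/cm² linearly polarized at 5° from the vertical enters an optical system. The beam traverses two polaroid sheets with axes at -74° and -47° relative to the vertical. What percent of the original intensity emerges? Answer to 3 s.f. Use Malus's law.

By Malus's law, I₁ = 32.4 mW/cm² · cos²(79°) = 1.18 mW/cm².
I₂ = I₁ · cos²(27°) = 1.18 · 0.7939 = 0.9365 mW/cm².
That is 2.89% of the incident intensity.

≈ 2.89%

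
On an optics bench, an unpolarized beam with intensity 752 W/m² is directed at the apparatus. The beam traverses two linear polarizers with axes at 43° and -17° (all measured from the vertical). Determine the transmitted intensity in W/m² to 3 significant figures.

Unpolarized light through the first polarizer → I₁ = 752 W/m²/2 = 376 W/m², polarized at 43°.
I₂ = I₁ · cos²(60°) = 376 · 0.25 = 94 W/m².

I ≈ 94.0 W/m²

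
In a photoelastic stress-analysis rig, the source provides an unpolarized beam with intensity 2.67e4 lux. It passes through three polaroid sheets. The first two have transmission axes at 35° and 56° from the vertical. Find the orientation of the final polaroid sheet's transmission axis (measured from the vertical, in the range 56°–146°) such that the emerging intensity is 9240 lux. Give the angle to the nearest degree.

θ ≈ 83°

Unpolarized light through the first polarizer → I₁ = ½ I₀, now polarized at 35°.
I₂ = I₁ cos²(56° − 35°) = 0.5 I₀ · cos²(21°) = 0.4358 I₀.
Target fraction: 9240 / 2.67e4 lux = 0.3461 of I₀.
Need I₃/I₀ = 0.3461, so cos²(θ − 56°) = 0.3461 / 0.4358 = 0.7941.
θ − 56° = arccos(√0.7941) = 27.0°, giving θ ≈ 56 + 27.0 = 83.0°.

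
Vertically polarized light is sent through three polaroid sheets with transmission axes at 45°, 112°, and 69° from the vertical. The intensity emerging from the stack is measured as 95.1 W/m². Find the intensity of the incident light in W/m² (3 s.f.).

By Malus's law, I₁ = I₀ cos²(45° − 0°) = I₀ cos²(45°) = 0.5 I₀.
I₂ = I₁ cos²(112° − 45°) = 0.5 I₀ · cos²(67°) = 0.07634 I₀.
I₃ = I₂ cos²(69° − 112°) = 0.07634 I₀ · cos²(43°) = 0.04083 I₀.
So 95.1 W/m² = 0.04083 I₀, giving I₀ = 95.1/0.04083 = 2329 W/m².

I₀ ≈ 2330 W/m²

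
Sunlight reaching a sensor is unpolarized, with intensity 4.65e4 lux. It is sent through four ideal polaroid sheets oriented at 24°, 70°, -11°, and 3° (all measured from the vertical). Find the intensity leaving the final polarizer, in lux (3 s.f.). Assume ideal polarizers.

Unpolarized light through the first polarizer → I₁ = 4.65e4 lux/2 = 2.325e+04 lux, polarized at 24°.
I₂ = I₁ · cos²(46°) = 2.325e+04 · 0.4826 = 1.122e+04 lux.
I₃ = I₂ · cos²(81°) = 1.122e+04 · 0.02447 = 274.6 lux.
I₄ = I₃ · cos²(14°) = 274.6 · 0.9415 = 258.5 lux.

I ≈ 258 lux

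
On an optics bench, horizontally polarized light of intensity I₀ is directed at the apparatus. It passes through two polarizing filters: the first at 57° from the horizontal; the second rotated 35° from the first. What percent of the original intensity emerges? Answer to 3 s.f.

I₁ = I₀ cos²(57° − 0°) = I₀ cos²(57°) = 0.2966 I₀.
I₂ = I₁ cos²(35°) = 0.2966 · 0.671 I₀ = 0.199 I₀.
That is 19.9% of the incident intensity.

≈ 19.9%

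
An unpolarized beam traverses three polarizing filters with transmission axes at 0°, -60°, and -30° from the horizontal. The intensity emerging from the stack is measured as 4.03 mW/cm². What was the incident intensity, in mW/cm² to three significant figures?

I₀ ≈ 43.0 mW/cm²

Unpolarized light through the first polarizer → I₁ = ½ I₀, now polarized at 0°.
I₂ = I₁ cos²(-60° − 0°) = 0.5 I₀ · cos²(60°) = 0.125 I₀.
I₃ = I₂ cos²(-30° + 60°) = 0.125 I₀ · cos²(30°) = 0.09375 I₀.
So 4.03 mW/cm² = 0.09375 I₀, giving I₀ = 4.03/0.09375 = 42.99 mW/cm².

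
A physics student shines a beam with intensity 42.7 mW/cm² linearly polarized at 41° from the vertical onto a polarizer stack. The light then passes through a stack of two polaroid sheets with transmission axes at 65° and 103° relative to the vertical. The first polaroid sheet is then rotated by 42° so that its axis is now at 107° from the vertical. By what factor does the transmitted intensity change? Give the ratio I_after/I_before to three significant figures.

I_new/I_old ≈ 0.318

Before rotation:
By Malus's law, I₁ = I₀ cos²(65° − 41°) = I₀ cos²(24°) = 0.8346 I₀.
I₂ = I₁ cos²(103° − 65°) = 0.8346 I₀ · cos²(38°) = 0.5182 I₀.
After rotation:
I₁ = I₀ cos²(107° − 41°) = I₀ cos²(66°) = 0.1654 I₀.
I₂ = I₁ cos²(103° − 107°) = 0.1654 I₀ · cos²(4°) = 0.1646 I₀.
Ratio = 0.1646 / 0.5182 = 0.3177.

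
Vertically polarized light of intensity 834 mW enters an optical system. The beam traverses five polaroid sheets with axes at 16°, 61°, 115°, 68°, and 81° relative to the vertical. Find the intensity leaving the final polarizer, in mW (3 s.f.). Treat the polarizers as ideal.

I ≈ 58.8 mW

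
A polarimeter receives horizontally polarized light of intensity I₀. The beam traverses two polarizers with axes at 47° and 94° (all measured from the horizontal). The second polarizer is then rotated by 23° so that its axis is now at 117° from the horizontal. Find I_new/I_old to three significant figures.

Before rotation:
By Malus's law, I₁ = I₀ cos²(47° − 0°) = I₀ cos²(47°) = 0.4651 I₀.
I₂ = I₁ cos²(94° − 47°) = 0.4651 I₀ · cos²(47°) = 0.2163 I₀.
After rotation:
I₁ = I₀ cos²(47° − 0°) = I₀ cos²(47°) = 0.4651 I₀.
I₂ = I₁ cos²(117° − 47°) = 0.4651 I₀ · cos²(70°) = 0.05441 I₀.
Ratio = 0.05441 / 0.2163 = 0.2515.

I_new/I_old ≈ 0.251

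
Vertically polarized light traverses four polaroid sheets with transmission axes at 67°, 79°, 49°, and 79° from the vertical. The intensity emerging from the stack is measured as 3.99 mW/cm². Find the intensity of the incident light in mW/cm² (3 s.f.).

I₀ ≈ 48.6 mW/cm²

By Malus's law, I₁ = I₀ cos²(67° − 0°) = I₀ cos²(67°) = 0.1527 I₀.
I₂ = I₁ cos²(79° − 67°) = 0.1527 I₀ · cos²(12°) = 0.1461 I₀.
I₃ = I₂ cos²(49° − 79°) = 0.1461 I₀ · cos²(30°) = 0.1096 I₀.
I₄ = I₃ cos²(79° − 49°) = 0.1096 I₀ · cos²(30°) = 0.08217 I₀.
So 3.99 mW/cm² = 0.08217 I₀, giving I₀ = 3.99/0.08217 = 48.56 mW/cm².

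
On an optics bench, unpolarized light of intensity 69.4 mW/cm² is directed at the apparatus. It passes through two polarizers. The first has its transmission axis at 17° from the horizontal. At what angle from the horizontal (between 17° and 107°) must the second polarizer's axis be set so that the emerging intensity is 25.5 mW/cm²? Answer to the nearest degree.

θ ≈ 48°

Unpolarized light through the first polarizer → I₁ = ½ I₀, now polarized at 17°.
Target fraction: 25.5 / 69.4 mW/cm² = 0.3674 of I₀.
Need I₂/I₀ = 0.3674, so cos²(θ − 17°) = 0.3674 / 0.5 = 0.7349.
θ − 17° = arccos(√0.7349) = 31.0°, giving θ ≈ 17 + 31.0 = 48.0°.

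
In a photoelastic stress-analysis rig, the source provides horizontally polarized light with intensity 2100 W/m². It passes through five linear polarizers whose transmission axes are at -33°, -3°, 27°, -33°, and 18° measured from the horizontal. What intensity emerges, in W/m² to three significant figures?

I ≈ 82.3 W/m²

I₁ = 2100 W/m² · cos²(33°) = 1477 W/m².
I₂ = I₁ · cos²(30°) = 1477 · 0.75 = 1108 W/m².
I₃ = I₂ · cos²(30°) = 1108 · 0.75 = 830.9 W/m².
I₄ = I₃ · cos²(60°) = 830.9 · 0.25 = 207.7 W/m².
I₅ = I₄ · cos²(51°) = 207.7 · 0.396 = 82.26 W/m².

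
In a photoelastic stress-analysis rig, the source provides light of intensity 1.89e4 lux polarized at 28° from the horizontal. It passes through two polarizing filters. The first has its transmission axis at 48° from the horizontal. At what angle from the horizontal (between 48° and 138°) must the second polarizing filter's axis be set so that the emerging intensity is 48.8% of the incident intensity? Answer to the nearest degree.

By Malus's law, I₁ = I₀ cos²(48° − 28°) = I₀ cos²(20°) = 0.883 I₀.
Need I₂/I₀ = 0.488, so cos²(θ − 48°) = 0.488 / 0.883 = 0.5526.
θ − 48° = arccos(√0.5526) = 42.0°, giving θ ≈ 48 + 42.0 = 90.0°.

θ ≈ 90°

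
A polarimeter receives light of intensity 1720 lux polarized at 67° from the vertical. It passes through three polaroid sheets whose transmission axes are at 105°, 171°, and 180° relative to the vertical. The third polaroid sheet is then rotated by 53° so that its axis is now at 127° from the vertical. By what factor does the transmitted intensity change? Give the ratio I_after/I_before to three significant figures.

Before rotation:
By Malus's law, I₁ = I₀ cos²(105° − 67°) = I₀ cos²(38°) = 0.621 I₀.
I₂ = I₁ cos²(171° − 105°) = 0.621 I₀ · cos²(66°) = 0.1027 I₀.
I₃ = I₂ cos²(180° − 171°) = 0.1027 I₀ · cos²(9°) = 0.1002 I₀.
After rotation:
I₁ = I₀ cos²(105° − 67°) = I₀ cos²(38°) = 0.621 I₀.
I₂ = I₁ cos²(171° − 105°) = 0.621 I₀ · cos²(66°) = 0.1027 I₀.
I₃ = I₂ cos²(127° − 171°) = 0.1027 I₀ · cos²(44°) = 0.05316 I₀.
Ratio = 0.05316 / 0.1002 = 0.5304.

I_new/I_old ≈ 0.530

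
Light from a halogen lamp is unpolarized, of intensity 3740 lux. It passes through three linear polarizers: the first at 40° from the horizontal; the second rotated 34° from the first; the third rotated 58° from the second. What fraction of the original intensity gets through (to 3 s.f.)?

I/I₀ ≈ 0.0965

Unpolarized light through the first polarizer → I₁ = 3740 lux/2 = 1870 lux, polarized at 40°.
I₂ = I₁ · cos²(34°) = 1870 · 0.6873 = 1285 lux.
I₃ = I₂ · cos²(58°) = 1285 · 0.2808 = 360.9 lux.
Transmitted fraction = 0.0965.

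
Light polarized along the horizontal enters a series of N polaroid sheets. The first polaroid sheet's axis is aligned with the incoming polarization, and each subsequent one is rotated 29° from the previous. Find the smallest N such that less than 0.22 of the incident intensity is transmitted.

N = 7

First polarizer is aligned with the polarization: full transmission.
Each further stage multiplies by cos²(29°) = 0.765.
After N polarizers: T = 0.765^(N−1). Require T < 0.22 ⇒ N−1 > ln(0.22)/ln(0.765) = 5.65, so N−1 ≥ 6 and N = 7.
Check: N=7 gives T = 0.2004 < 0.22; N=6 gives T = 0.2619.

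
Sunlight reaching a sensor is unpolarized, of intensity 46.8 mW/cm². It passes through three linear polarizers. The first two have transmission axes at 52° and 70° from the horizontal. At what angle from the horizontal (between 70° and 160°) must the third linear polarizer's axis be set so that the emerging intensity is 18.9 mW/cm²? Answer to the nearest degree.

Unpolarized light through the first polarizer → I₁ = ½ I₀, now polarized at 52°.
I₂ = I₁ cos²(70° − 52°) = 0.5 I₀ · cos²(18°) = 0.4523 I₀.
Target fraction: 18.9 / 46.8 mW/cm² = 0.4038 of I₀.
Need I₃/I₀ = 0.4038, so cos²(θ − 70°) = 0.4038 / 0.4523 = 0.893.
θ − 70° = arccos(√0.893) = 19.1°, giving θ ≈ 70 + 19.1 = 89.1°.

θ ≈ 89°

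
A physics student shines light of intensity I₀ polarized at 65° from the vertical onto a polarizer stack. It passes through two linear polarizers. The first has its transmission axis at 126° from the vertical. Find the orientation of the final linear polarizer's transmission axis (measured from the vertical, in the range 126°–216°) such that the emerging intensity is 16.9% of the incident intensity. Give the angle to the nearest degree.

I₁ = I₀ cos²(126° − 65°) = I₀ cos²(61°) = 0.235 I₀.
Need I₂/I₀ = 0.169, so cos²(θ − 126°) = 0.169 / 0.235 = 0.719.
θ − 126° = arccos(√0.719) = 32.0°, giving θ ≈ 126 + 32.0 = 158.0°.

θ ≈ 158°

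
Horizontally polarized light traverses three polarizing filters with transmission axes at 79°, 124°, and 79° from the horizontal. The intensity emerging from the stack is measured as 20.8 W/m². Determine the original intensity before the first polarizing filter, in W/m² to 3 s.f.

By Malus's law, I₁ = I₀ cos²(79° − 0°) = I₀ cos²(79°) = 0.03641 I₀.
I₂ = I₁ cos²(124° − 79°) = 0.03641 I₀ · cos²(45°) = 0.0182 I₀.
I₃ = I₂ cos²(79° − 124°) = 0.0182 I₀ · cos²(45°) = 0.009102 I₀.
So 20.8 W/m² = 0.009102 I₀, giving I₀ = 20.8/0.009102 = 2285 W/m².

I₀ ≈ 2290 W/m²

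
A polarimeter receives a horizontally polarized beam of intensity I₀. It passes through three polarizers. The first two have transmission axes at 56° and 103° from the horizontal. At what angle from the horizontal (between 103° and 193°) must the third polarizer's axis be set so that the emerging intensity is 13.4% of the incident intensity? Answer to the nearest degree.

θ ≈ 119°

I₁ = I₀ cos²(56° − 0°) = I₀ cos²(56°) = 0.3127 I₀.
I₂ = I₁ cos²(103° − 56°) = 0.3127 I₀ · cos²(47°) = 0.1454 I₀.
Need I₃/I₀ = 0.134, so cos²(θ − 103°) = 0.134 / 0.1454 = 0.9213.
θ − 103° = arccos(√0.9213) = 16.3°, giving θ ≈ 103 + 16.3 = 119.3°.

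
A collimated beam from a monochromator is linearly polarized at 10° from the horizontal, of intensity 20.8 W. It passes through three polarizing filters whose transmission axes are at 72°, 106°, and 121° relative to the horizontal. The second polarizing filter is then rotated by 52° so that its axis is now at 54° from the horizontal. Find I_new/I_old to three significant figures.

Before rotation:
By Malus's law, I₁ = I₀ cos²(72° − 10°) = I₀ cos²(62°) = 0.2204 I₀.
I₂ = I₁ cos²(106° − 72°) = 0.2204 I₀ · cos²(34°) = 0.1515 I₀.
I₃ = I₂ cos²(121° − 106°) = 0.1515 I₀ · cos²(15°) = 0.1413 I₀.
After rotation:
I₁ = I₀ cos²(72° − 10°) = I₀ cos²(62°) = 0.2204 I₀.
I₂ = I₁ cos²(54° − 72°) = 0.2204 I₀ · cos²(18°) = 0.1994 I₀.
I₃ = I₂ cos²(121° − 54°) = 0.1994 I₀ · cos²(67°) = 0.03044 I₀.
Ratio = 0.03044 / 0.1413 = 0.2153.

I_new/I_old ≈ 0.215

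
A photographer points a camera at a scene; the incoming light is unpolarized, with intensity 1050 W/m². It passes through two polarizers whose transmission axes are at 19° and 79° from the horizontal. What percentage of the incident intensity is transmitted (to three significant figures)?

≈ 12.5%

Unpolarized light through the first polarizer → I₁ = 1050 W/m²/2 = 525 W/m², polarized at 19°.
I₂ = I₁ · cos²(60°) = 525 · 0.25 = 131.3 W/m².
That is 12.5% of the incident intensity.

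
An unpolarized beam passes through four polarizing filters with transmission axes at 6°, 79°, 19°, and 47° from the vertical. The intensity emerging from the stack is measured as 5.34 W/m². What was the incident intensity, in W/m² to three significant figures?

Unpolarized light through the first polarizer → I₁ = ½ I₀, now polarized at 6°.
I₂ = I₁ cos²(79° − 6°) = 0.5 I₀ · cos²(73°) = 0.04274 I₀.
I₃ = I₂ cos²(19° − 79°) = 0.04274 I₀ · cos²(60°) = 0.01069 I₀.
I₄ = I₃ cos²(47° − 19°) = 0.01069 I₀ · cos²(28°) = 0.00833 I₀.
So 5.34 W/m² = 0.00833 I₀, giving I₀ = 5.34/0.00833 = 641 W/m².

I₀ ≈ 641 W/m²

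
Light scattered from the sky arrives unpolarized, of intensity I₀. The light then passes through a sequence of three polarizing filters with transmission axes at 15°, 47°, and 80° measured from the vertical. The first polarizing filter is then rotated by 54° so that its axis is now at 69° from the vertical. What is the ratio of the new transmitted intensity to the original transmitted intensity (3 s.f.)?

I_new/I_old ≈ 1.20

Before rotation:
Unpolarized light through the first polarizer → I₁ = ½ I₀, now polarized at 15°.
I₂ = I₁ cos²(47° − 15°) = 0.5 I₀ · cos²(32°) = 0.3596 I₀.
I₃ = I₂ cos²(80° − 47°) = 0.3596 I₀ · cos²(33°) = 0.2529 I₀.
After rotation:
Unpolarized light through the first polarizer → I₁ = ½ I₀, now polarized at 69°.
I₂ = I₁ cos²(47° − 69°) = 0.5 I₀ · cos²(22°) = 0.4298 I₀.
I₃ = I₂ cos²(80° − 47°) = 0.4298 I₀ · cos²(33°) = 0.3023 I₀.
Ratio = 0.3023 / 0.2529 = 1.195.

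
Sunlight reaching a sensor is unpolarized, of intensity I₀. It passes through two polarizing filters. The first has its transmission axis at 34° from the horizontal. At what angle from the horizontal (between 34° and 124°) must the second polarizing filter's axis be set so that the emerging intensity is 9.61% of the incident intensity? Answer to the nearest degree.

θ ≈ 98°

Unpolarized light through the first polarizer → I₁ = ½ I₀, now polarized at 34°.
Need I₂/I₀ = 0.0961, so cos²(θ − 34°) = 0.0961 / 0.5 = 0.1922.
θ − 34° = arccos(√0.1922) = 64.0°, giving θ ≈ 34 + 64.0 = 98.0°.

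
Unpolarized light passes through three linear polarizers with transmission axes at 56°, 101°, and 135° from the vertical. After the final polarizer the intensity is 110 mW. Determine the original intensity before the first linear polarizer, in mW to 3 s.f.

Unpolarized light through the first polarizer → I₁ = ½ I₀, now polarized at 56°.
I₂ = I₁ cos²(101° − 56°) = 0.5 I₀ · cos²(45°) = 0.25 I₀.
I₃ = I₂ cos²(135° − 101°) = 0.25 I₀ · cos²(34°) = 0.1718 I₀.
So 110 mW = 0.1718 I₀, giving I₀ = 110/0.1718 = 640.2 mW.

I₀ ≈ 640 mW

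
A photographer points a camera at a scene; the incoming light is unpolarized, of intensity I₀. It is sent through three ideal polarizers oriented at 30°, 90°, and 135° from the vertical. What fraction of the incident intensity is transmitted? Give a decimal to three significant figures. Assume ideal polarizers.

Unpolarized light through the first polarizer → I₁ = ½ I₀, now polarized at 30°.
I₂ = I₁ cos²(90° − 30°) = 0.5 I₀ · cos²(60°) = 0.125 I₀.
I₃ = I₂ cos²(135° − 90°) = 0.125 I₀ · cos²(45°) = 0.0625 I₀.
Transmitted fraction = 0.0625.

≈ 0.0625 I₀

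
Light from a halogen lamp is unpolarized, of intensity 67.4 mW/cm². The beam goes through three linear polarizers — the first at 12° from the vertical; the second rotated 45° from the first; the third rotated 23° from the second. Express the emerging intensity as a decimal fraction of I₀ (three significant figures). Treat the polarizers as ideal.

Unpolarized light through the first polarizer → I₁ = 67.4 mW/cm²/2 = 33.7 mW/cm², polarized at 12°.
I₂ = I₁ · cos²(45°) = 33.7 · 0.5 = 16.85 mW/cm².
I₃ = I₂ · cos²(23°) = 16.85 · 0.8473 = 14.28 mW/cm².
Transmitted fraction = 0.2118.

I/I₀ ≈ 0.212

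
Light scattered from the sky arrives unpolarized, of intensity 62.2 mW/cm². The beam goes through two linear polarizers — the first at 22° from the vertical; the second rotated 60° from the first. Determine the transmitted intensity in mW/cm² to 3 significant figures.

I ≈ 7.78 mW/cm²

Unpolarized light through the first polarizer → I₁ = 62.2 mW/cm²/2 = 31.1 mW/cm², polarized at 22°.
I₂ = I₁ · cos²(60°) = 31.1 · 0.25 = 7.775 mW/cm².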